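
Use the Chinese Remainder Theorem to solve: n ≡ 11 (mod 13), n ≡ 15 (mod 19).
167

Using the Chinese Remainder Theorem:
M = product of moduli = 247
For equation 1: M_1 = 19, 19 ≡ 6 (mod 13), inverse of 19 mod 13 is 11 (check: 6 × 11 = 66 ≡ 1 (mod 13))
For equation 2: M_2 = 13, 13 ≡ 13 (mod 19), inverse of 13 mod 19 is 3 (check: 13 × 3 = 39 ≡ 1 (mod 19))
Combine: n ≡ Σ r_i×M_i×(M_i⁻¹ mod m_i) = 11×19×11 + 15×13×3 = 2299 + 585 = 2884
2884 mod 247 = 167
n ≡ 167 (mod 247)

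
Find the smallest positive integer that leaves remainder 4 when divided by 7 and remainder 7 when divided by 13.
M = 7 × 13 = 91. M₁ = 13, y₁ ≡ 6 (mod 7). M₂ = 7, y₂ ≡ 2 (mod 13). z = 4×13×6 + 7×7×2 ≡ 46 (mod 91). The smallest positive such number is 46.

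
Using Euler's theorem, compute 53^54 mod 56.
By Euler: 53^{24} ≡ 1 (mod 56) since gcd(53, 56) = 1. 54 = 2×24 + 6. So 53^{54} ≡ 53^{6} ≡ 1 (mod 56)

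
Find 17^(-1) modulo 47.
36

Using Extended Euclidean Algorithm:
gcd(17, 47) = 1
Bezout coefficients: 17 × -11 + 47 × 4 = 1
So 17 × -11 ≡ 1 (mod 47)
The inverse is -11 mod 47 = 36
Verification: 17 × 36 = 612 = 13 × 47 + 1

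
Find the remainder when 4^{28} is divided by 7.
By Fermat: 4^{6} ≡ 1 (mod 7). 28 = 4×6 + 4. So 4^{28} ≡ 4^{4} ≡ 4 (mod 7)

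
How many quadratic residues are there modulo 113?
For prime 113, there are (p-1)/2 = (113-1)/2 = 56 quadratic residues (excluding 0).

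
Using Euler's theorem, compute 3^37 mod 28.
By Euler: 3^{12} ≡ 1 (mod 28) since gcd(3, 28) = 1. 37 = 3×12 + 1. So 3^{37} ≡ 3^{1} ≡ 3 (mod 28)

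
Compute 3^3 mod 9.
3 = 2 + 1 (binary 11). Repeated squaring mod 9: 3^1 ≡ 3; 3^2 ≡ 3² = 9 ≡ 0. Multiply: 3^3 = 3^2 × 3^1 ≡ 0 × 3 (mod 9): 0 × 3 = 0 ≡ 0. So 3^3 ≡ 0 (mod 9).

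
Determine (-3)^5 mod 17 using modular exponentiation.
(-3) ≡ 14 (mod 17). 5 = 4 + 1 (binary 101). Repeated squaring mod 17: 14^1 ≡ 14; 14^2 ≡ 14² = 196 ≡ 9; 14^4 ≡ 9² = 81 ≡ 13. Multiply: (-3)^5 ≡ 14^4 × 14^1 ≡ 13 × 14 (mod 17): 13 × 14 = 182 ≡ 12. So (-3)^5 ≡ 12 (mod 17).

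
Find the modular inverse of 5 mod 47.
5^(-1) ≡ 19 (mod 47). Verification: 5 × 19 = 95 ≡ 1 (mod 47)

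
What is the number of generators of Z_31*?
Number of primitive roots mod 31 = φ(30) = 8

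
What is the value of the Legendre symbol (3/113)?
(3/113) = 3^{56} mod 113 = -1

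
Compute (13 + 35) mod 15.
3

(13 + 35) = 48
48 mod 15 = 3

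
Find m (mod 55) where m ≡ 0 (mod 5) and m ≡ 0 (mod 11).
M = 5 × 11 = 55. M₁ = 11, y₁ ≡ 1 (mod 5). M₂ = 5, y₂ ≡ 9 (mod 11). m = 0×11×1 + 0×5×9 ≡ 0 (mod 55)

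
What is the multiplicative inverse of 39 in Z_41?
39^(-1) ≡ 20 (mod 41). Verification: 39 × 20 = 780 ≡ 1 (mod 41)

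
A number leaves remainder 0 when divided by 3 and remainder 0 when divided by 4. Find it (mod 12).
M = 3 × 4 = 12. M₁ = 4, y₁ ≡ 1 (mod 3). M₂ = 3, y₂ ≡ 3 (mod 4). k = 0×4×1 + 0×3×3 ≡ 0 (mod 12)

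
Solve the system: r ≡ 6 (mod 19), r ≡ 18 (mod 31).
M = 19 × 31 = 589. M₁ = 31, y₁ ≡ 8 (mod 19). M₂ = 19, y₂ ≡ 18 (mod 31). r = 6×31×8 + 18×19×18 ≡ 576 (mod 589)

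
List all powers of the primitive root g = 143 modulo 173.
g^1, g^2, ..., g^{172} mod 173: {143, 35, 161, 14, 99, 144, 5, 23, 2, 113, 70, 149, 28, 25, 115, 10, 46, 4, 53, 140, 125, 56, 50, 57, 20, 92, 8, 106, 107, 77, 112, 100, 114, 40, 11, 16, 39, 41, 154, 51, 27, 55, 80, 22, 32, 78, 82, 135, 102, 54, 110, 160, 44, 64, 156, 164, 97, 31, 108, 47, 147, 88, 128, 139, 155, 21, 62, 43, 94, 121, 3, 83, 105, 137, 42, 124, 86, 15, 69, 6, 166, 37, 101, 84, 75, 172, 30, 138, 12, 159, 74, 29, 168, 150, 171, 60, 103, 24, 145, 148, 58, 163, 127, 169, 120, 33, 48, 117, 123, 116, 153, 81, 165, 67, 66, 96, 61, 73, 59, 133, 162, 157, 134, 132, 19, 122, 146, 118, 93, 151, 141, 95, 91, 38, 71, 119, 63, 13, 129, 109, 17, 9, 76, 142, 65, 126, 26, 85, 45, 34, 18, 152, 111, 130, 79, 52, 170, 90, 68, 36, 131, 49, 87, 158, 104, 167, 7, 136, 72, 89, 98, 1}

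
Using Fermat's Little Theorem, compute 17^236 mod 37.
By Fermat: 17^{36} ≡ 1 (mod 37). 236 = 6×36 + 20. So 17^{236} ≡ 17^{20} ≡ 7 (mod 37)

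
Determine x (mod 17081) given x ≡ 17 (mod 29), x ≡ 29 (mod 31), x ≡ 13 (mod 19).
2540

Using the Chinese Remainder Theorem:
M = product of moduli = 17081
For equation 1: M_1 = 589, 589 ≡ 9 (mod 29), inverse of 589 mod 29 is 13 (check: 9 × 13 = 117 ≡ 1 (mod 29))
For equation 2: M_2 = 551, 551 ≡ 24 (mod 31), inverse of 551 mod 31 is 22 (check: 24 × 22 = 528 ≡ 1 (mod 31))
For equation 3: M_3 = 899, 899 ≡ 6 (mod 19), inverse of 899 mod 19 is 16 (check: 6 × 16 = 96 ≡ 1 (mod 19))
Combine: x ≡ Σ r_i×M_i×(M_i⁻¹ mod m_i) = 17×589×13 + 29×551×22 + 13×899×16 = 130169 + 351538 + 186992 = 668699
668699 mod 17081 = 2540
x ≡ 2540 (mod 17081)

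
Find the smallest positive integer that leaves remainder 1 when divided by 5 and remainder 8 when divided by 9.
M = 5 × 9 = 45. M₁ = 9, y₁ ≡ 4 (mod 5). M₂ = 5, y₂ ≡ 2 (mod 9). y = 1×9×4 + 8×5×2 ≡ 26 (mod 45). The smallest positive such number is 26.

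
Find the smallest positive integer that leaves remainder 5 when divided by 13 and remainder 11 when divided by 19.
M = 13 × 19 = 247. M₁ = 19, y₁ ≡ 11 (mod 13). M₂ = 13, y₂ ≡ 3 (mod 19). t = 5×19×11 + 11×13×3 ≡ 239 (mod 247). The smallest positive such number is 239.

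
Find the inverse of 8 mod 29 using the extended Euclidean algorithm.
Extended GCD: 8(11) + 29(-3) = 1. So 8^(-1) ≡ 11 ≡ 11 (mod 29). Verify: 8 × 11 = 88 ≡ 1 (mod 29)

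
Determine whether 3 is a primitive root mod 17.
p - 1 = 16 has prime divisors 2. Check 3^(16/q) mod 17 for each: 3^(16/2) = 3^8 ≡ 16 (mod 17). None of these is 1, so 3 has order 16 = φ(17), so it is a primitive root mod 17.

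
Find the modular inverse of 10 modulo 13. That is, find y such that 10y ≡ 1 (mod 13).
4

Using Extended Euclidean Algorithm:
gcd(10, 13) = 1
Bezout coefficients: 10 × 4 + 13 × -3 = 1
So 10 × 4 ≡ 1 (mod 13)
The inverse is 4 mod 13 = 4
Verification: 10 × 4 = 40 = 3 × 13 + 1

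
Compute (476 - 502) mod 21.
16

(476 - 502) = -26
-26 mod 21 = 16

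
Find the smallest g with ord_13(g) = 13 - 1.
p - 1 = 12 has prime divisors 2, 3. h is a primitive root mod 13 iff h^(12/q) ≢ 1 (mod 13) for each such q.
h = 2: 2^6 ≡ 12, 2^4 ≡ 3 (mod 13); none is 1, so 2 has order 12 and is a primitive root.
The smallest primitive root mod 13 is g = 2.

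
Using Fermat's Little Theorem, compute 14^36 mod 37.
By Fermat's Little Theorem, 14^{36} ≡ 1 (mod 37) since 37 is prime and gcd(14, 37) = 1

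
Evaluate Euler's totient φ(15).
8

Prime factorization: 15 = 3 × 5
Using the formula φ(n) = n × Π(1 - 1/p) for each prime factor p:
φ(15) = 15 × (1 - 1/3) × (1 - 1/5)
φ(15) = 8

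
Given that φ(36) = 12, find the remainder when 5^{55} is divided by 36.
By Euler: 5^{12} ≡ 1 (mod 36) since gcd(5, 36) = 1. 55 = 4×12 + 7. So 5^{55} ≡ 5^{7} ≡ 5 (mod 36)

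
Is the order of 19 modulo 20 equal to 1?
No, the actual order is 2, not 1.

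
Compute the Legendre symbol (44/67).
(44/67) = 44^{33} mod 67 = -1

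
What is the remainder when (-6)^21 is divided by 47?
Using repeated squaring. (-6) ≡ 41 (mod 47). 21 = 16 + 4 + 1 (binary 10101). Repeated squaring mod 47: 41^1 ≡ 41; 41^2 ≡ 41² = 1681 ≡ 36; 41^4 ≡ 36² = 1296 ≡ 27; 41^8 ≡ 27² = 729 ≡ 24; 41^16 ≡ 24² = 576 ≡ 12. Multiply: (-6)^21 ≡ 41^16 × 41^4 × 41^1 ≡ 12 × 27 × 41 (mod 47): 12 × 27 = 324 ≡ 42; 42 × 41 = 1722 ≡ 30. So (-6)^21 ≡ 30 (mod 47).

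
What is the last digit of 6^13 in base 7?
Using Fermat: 6^{6} ≡ 1 (mod 7). 13 ≡ 1 (mod 6). So 6^{13} ≡ 6^{1} ≡ 6 (mod 7)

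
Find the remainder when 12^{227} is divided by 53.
By Fermat: 12^{52} ≡ 1 (mod 53). 227 = 4×52 + 19. So 12^{227} ≡ 12^{19} ≡ 20 (mod 53)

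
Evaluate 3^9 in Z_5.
9 = 8 + 1 (binary 1001). Repeated squaring mod 5: 3^1 ≡ 3; 3^2 ≡ 3² = 9 ≡ 4; 3^4 ≡ 4² = 16 ≡ 1; 3^8 ≡ 1² = 1 ≡ 1. Multiply: 3^9 = 3^8 × 3^1 ≡ 1 × 3 (mod 5): 1 × 3 = 3 ≡ 3. So 3^9 ≡ 3 (mod 5).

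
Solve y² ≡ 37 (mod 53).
The square roots of 37 mod 53 are 14 and 39. Verify: 14² = 196 ≡ 37 (mod 53)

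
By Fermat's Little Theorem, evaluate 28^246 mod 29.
By Fermat: 28^{28} ≡ 1 (mod 29). 246 = 8×28 + 22. So 28^{246} ≡ 28^{22} ≡ 1 (mod 29)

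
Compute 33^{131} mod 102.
33

Using successive squaring:
Binary expansion of 131: 10000011
Powers of 33 mod 102 (each is the square of the previous):
  33^1 ≡ 33 (mod 102)
  33^2 ≡ 33² = 1089 ≡ 69 (mod 102)
  33^4 ≡ 69² = 4761 ≡ 69 (mod 102)
  33^8 ≡ 69² = 4761 ≡ 69 (mod 102)
  33^16 ≡ 69² = 4761 ≡ 69 (mod 102)
  33^32 ≡ 69² = 4761 ≡ 69 (mod 102)
  33^64 ≡ 69² = 4761 ≡ 69 (mod 102)
  33^128 ≡ 69² = 4761 ≡ 69 (mod 102)
131 = 128 + 2 + 1, so 33^131 = 33^128 × 33^2 × 33^1 ≡ 69 × 69 × 33 (mod 102)
Multiplying step by step:
  69 × 69 = 4761 ≡ 69 (mod 102)
  69 × 33 = 2277 ≡ 33 (mod 102)
Result: 33^131 ≡ 33 (mod 102)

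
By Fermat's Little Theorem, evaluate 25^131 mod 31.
By Fermat: 25^{30} ≡ 1 (mod 31). 131 = 4×30 + 11. So 25^{131} ≡ 25^{11} ≡ 5 (mod 31)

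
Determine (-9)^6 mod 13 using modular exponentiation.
(-9) ≡ 4 (mod 13). 6 = 4 + 2 (binary 110). Repeated squaring mod 13: 4^1 ≡ 4; 4^2 ≡ 4² = 16 ≡ 3; 4^4 ≡ 3² = 9 ≡ 9. Multiply: (-9)^6 ≡ 4^4 × 4^2 ≡ 9 × 3 (mod 13): 9 × 3 = 27 ≡ 1. So (-9)^6 ≡ 1 (mod 13).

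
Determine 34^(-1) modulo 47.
34^(-1) ≡ 18 (mod 47). Verification: 34 × 18 = 612 ≡ 1 (mod 47)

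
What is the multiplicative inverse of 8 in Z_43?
27

Using Extended Euclidean Algorithm:
gcd(8, 43) = 1
Bezout coefficients: 8 × -16 + 43 × 3 = 1
So 8 × -16 ≡ 1 (mod 43)
The inverse is -16 mod 43 = 27
Verification: 8 × 27 = 216 = 5 × 43 + 1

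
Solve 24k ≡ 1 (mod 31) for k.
22

Using Extended Euclidean Algorithm:
gcd(24, 31) = 1
Bezout coefficients: 24 × -9 + 31 × 7 = 1
So 24 × -9 ≡ 1 (mod 31)
The inverse is -9 mod 31 = 22
Verification: 24 × 22 = 528 = 17 × 31 + 1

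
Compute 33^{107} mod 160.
97

Using successive squaring:
Binary expansion of 107: 1101011
Powers of 33 mod 160 (each is the square of the previous):
  33^1 ≡ 33 (mod 160)
  33^2 ≡ 33² = 1089 ≡ 129 (mod 160)
  33^4 ≡ 129² = 16641 ≡ 1 (mod 160)
  33^8 ≡ 1² = 1 ≡ 1 (mod 160)
  33^16 ≡ 1² = 1 ≡ 1 (mod 160)
  33^32 ≡ 1² = 1 ≡ 1 (mod 160)
  33^64 ≡ 1² = 1 ≡ 1 (mod 160)
107 = 64 + 32 + 8 + 2 + 1, so 33^107 = 33^64 × 33^32 × 33^8 × 33^2 × 33^1 ≡ 1 × 1 × 1 × 129 × 33 (mod 160)
Multiplying step by step:
  1 × 1 = 1 ≡ 1 (mod 160)
  1 × 1 = 1 ≡ 1 (mod 160)
  1 × 129 = 129 ≡ 129 (mod 160)
  129 × 33 = 4257 ≡ 97 (mod 160)
Result: 33^107 ≡ 97 (mod 160)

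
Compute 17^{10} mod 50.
49

Using successive squaring:
Binary expansion of 10: 1010
Powers of 17 mod 50 (each is the square of the previous):
  17^1 ≡ 17 (mod 50)
  17^2 ≡ 17² = 289 ≡ 39 (mod 50)
  17^4 ≡ 39² = 1521 ≡ 21 (mod 50)
  17^8 ≡ 21² = 441 ≡ 41 (mod 50)
10 = 8 + 2, so 17^10 = 17^8 × 17^2 ≡ 41 × 39 (mod 50)
Multiplying step by step:
  41 × 39 = 1599 ≡ 49 (mod 50)
Result: 17^10 ≡ 49 (mod 50)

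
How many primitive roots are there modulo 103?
Number of primitive roots mod 103 = φ(102) = 32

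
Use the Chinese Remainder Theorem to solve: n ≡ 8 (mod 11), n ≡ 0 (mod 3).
30

Using the Chinese Remainder Theorem:
M = product of moduli = 33
For equation 1: M_1 = 3, 3 ≡ 3 (mod 11), inverse of 3 mod 11 is 4 (check: 3 × 4 = 12 ≡ 1 (mod 11))
For equation 2: M_2 = 11, 11 ≡ 2 (mod 3), inverse of 11 mod 3 is 2 (check: 2 × 2 = 4 ≡ 1 (mod 3))
Combine: n ≡ Σ r_i×M_i×(M_i⁻¹ mod m_i) = 8×3×4 + 0×11×2 = 96 + 0 = 96
96 mod 33 = 30
n ≡ 30 (mod 33)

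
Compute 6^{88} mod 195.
126

Using successive squaring:
Binary expansion of 88: 1011000
Powers of 6 mod 195 (each is the square of the previous):
  6^1 ≡ 6 (mod 195)
  6^2 ≡ 6² = 36 ≡ 36 (mod 195)
  6^4 ≡ 36² = 1296 ≡ 126 (mod 195)
  6^8 ≡ 126² = 15876 ≡ 81 (mod 195)
  6^16 ≡ 81² = 6561 ≡ 126 (mod 195)
  6^32 ≡ 126² = 15876 ≡ 81 (mod 195)
  6^64 ≡ 81² = 6561 ≡ 126 (mod 195)
88 = 64 + 16 + 8, so 6^88 = 6^64 × 6^16 × 6^8 ≡ 126 × 126 × 81 (mod 195)
Multiplying step by step:
  126 × 126 = 15876 ≡ 81 (mod 195)
  81 × 81 = 6561 ≡ 126 (mod 195)
Result: 6^88 ≡ 126 (mod 195)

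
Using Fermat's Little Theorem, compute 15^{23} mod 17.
8

By Fermat's Little Theorem, a^(p-1) ≡ 1 (mod p) for prime p and gcd(a, p) = 1
Here p = 17, so 15^16 ≡ 1 (mod 17)
We can reduce the exponent: 23 mod 16 = 7
So 15^23 ≡ 15^7 (mod 17)
Computing: 15^7 mod 17 = 8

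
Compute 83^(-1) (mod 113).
83^(-1) ≡ 64 (mod 113). Verification: 83 × 64 = 5312 ≡ 1 (mod 113)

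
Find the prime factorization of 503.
503

Divide by primes starting from smallest:
503 ÷ 503 = 1

503 = 503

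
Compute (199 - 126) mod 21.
10

(199 - 126) = 73
73 mod 21 = 10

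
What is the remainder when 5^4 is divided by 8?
4 = 4 (binary 100). Repeated squaring mod 8: 5^1 ≡ 5; 5^2 ≡ 5² = 25 ≡ 1; 5^4 ≡ 1² = 1 ≡ 1. So 5^4 ≡ 1 (mod 8).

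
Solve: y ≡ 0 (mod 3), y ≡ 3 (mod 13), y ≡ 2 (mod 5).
M = 3 × 13 × 5 = 195. M₁ = 65, y₁ ≡ 2 (mod 3). M₂ = 15, y₂ ≡ 7 (mod 13). M₃ = 39, y₃ ≡ 4 (mod 5). y = 0×65×2 + 3×15×7 + 2×39×4 ≡ 42 (mod 195)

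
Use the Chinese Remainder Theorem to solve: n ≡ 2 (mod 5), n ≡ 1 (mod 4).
M = 5 × 4 = 20. M₁ = 4, y₁ ≡ 4 (mod 5). M₂ = 5, y₂ ≡ 1 (mod 4). n = 2×4×4 + 1×5×1 ≡ 17 (mod 20)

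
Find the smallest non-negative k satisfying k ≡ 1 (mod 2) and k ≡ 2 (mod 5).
M = 2 × 5 = 10. M₁ = 5, y₁ ≡ 1 (mod 2). M₂ = 2, y₂ ≡ 3 (mod 5). k = 1×5×1 + 2×2×3 ≡ 7 (mod 10)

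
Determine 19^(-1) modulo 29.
19^(-1) ≡ 26 (mod 29). Verification: 19 × 26 = 494 ≡ 1 (mod 29)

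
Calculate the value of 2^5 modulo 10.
5 = 4 + 1 (binary 101). Repeated squaring mod 10: 2^1 ≡ 2; 2^2 ≡ 2² = 4 ≡ 4; 2^4 ≡ 4² = 16 ≡ 6. Multiply: 2^5 = 2^4 × 2^1 ≡ 6 × 2 (mod 10): 6 × 2 = 12 ≡ 2. So 2^5 ≡ 2 (mod 10).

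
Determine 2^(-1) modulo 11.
2^(-1) ≡ 6 (mod 11). Verification: 2 × 6 = 12 ≡ 1 (mod 11)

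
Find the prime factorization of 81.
3^4

Divide by primes starting from smallest:
81 ÷ 3 = 27
27 ÷ 3 = 9
9 ÷ 3 = 3
3 ÷ 3 = 1

81 = 3^4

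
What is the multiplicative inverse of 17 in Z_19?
17^(-1) ≡ 9 (mod 19). Verification: 17 × 9 = 153 ≡ 1 (mod 19)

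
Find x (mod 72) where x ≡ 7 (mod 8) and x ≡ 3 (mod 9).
M = 8 × 9 = 72. M₁ = 9, y₁ ≡ 1 (mod 8). M₂ = 8, y₂ ≡ 8 (mod 9). x = 7×9×1 + 3×8×8 ≡ 39 (mod 72)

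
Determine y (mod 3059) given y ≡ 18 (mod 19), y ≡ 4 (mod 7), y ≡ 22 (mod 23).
1747

Using the Chinese Remainder Theorem:
M = product of moduli = 3059
For equation 1: M_1 = 161, 161 ≡ 9 (mod 19), inverse of 161 mod 19 is 17 (check: 9 × 17 = 153 ≡ 1 (mod 19))
For equation 2: M_2 = 437, 437 ≡ 3 (mod 7), inverse of 437 mod 7 is 5 (check: 3 × 5 = 15 ≡ 1 (mod 7))
For equation 3: M_3 = 133, 133 ≡ 18 (mod 23), inverse of 133 mod 23 is 9 (check: 18 × 9 = 162 ≡ 1 (mod 23))
Combine: y ≡ Σ r_i×M_i×(M_i⁻¹ mod m_i) = 18×161×17 + 4×437×5 + 22×133×9 = 49266 + 8740 + 26334 = 84340
84340 mod 3059 = 1747
y ≡ 1747 (mod 3059)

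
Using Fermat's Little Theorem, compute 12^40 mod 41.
By Fermat's Little Theorem, 12^{40} ≡ 1 (mod 41) since 41 is prime and gcd(12, 41) = 1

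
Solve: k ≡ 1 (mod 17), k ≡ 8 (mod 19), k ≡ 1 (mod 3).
M = 17 × 19 × 3 = 969. M₁ = 57, y₁ ≡ 3 (mod 17). M₂ = 51, y₂ ≡ 3 (mod 19). M₃ = 323, y₃ ≡ 2 (mod 3). k = 1×57×3 + 8×51×3 + 1×323×2 ≡ 103 (mod 969)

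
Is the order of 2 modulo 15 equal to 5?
No, the actual order is 4, not 5.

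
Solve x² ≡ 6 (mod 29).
The square roots of 6 mod 29 are 8 and 21. Verify: 8² = 64 ≡ 6 (mod 29)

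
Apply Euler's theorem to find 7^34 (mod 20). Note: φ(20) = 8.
By Euler: 7^{8} ≡ 1 (mod 20) since gcd(7, 20) = 1. 34 = 4×8 + 2. So 7^{34} ≡ 7^{2} ≡ 9 (mod 20)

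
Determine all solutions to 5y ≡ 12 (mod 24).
12

Since gcd(5, 24) = 1 divides 12, a solution exists.
Multiply both sides by the inverse of 5 mod 24:
  5^(-1) mod 24 = 5
  x ≡ 5 × 12 ≡ 60 ≡ 12 (mod 24)
Verification: 5 × 12 = 60 = 2 × 24 + 12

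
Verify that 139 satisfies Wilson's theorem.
(138)! mod 139 = 138. Since this equals -1 (mod 139), Wilson confirms 139 is prime.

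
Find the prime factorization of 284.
2^2 × 71

Divide by primes starting from smallest:
284 ÷ 2 = 142
142 ÷ 2 = 71
71 ÷ 71 = 1

284 = 2^2 × 71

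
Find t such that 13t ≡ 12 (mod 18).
12

Since gcd(13, 18) = 1 divides 12, a solution exists.
Multiply both sides by the inverse of 13 mod 18:
  13^(-1) mod 18 = 7
  x ≡ 7 × 12 ≡ 84 ≡ 12 (mod 18)
Verification: 13 × 12 = 156 = 8 × 18 + 12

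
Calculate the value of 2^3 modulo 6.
3 = 2 + 1 (binary 11). Repeated squaring mod 6: 2^1 ≡ 2; 2^2 ≡ 2² = 4 ≡ 4. Multiply: 2^3 = 2^2 × 2^1 ≡ 4 × 2 (mod 6): 4 × 2 = 8 ≡ 2. So 2^3 ≡ 2 (mod 6).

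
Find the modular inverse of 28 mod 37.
28^(-1) ≡ 4 (mod 37). Verification: 28 × 4 = 112 ≡ 1 (mod 37)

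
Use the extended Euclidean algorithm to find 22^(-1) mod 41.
Extended GCD: 22(-13) + 41(7) = 1. So 22^(-1) ≡ 28 ≡ 28 (mod 41). Verify: 22 × 28 = 616 ≡ 1 (mod 41)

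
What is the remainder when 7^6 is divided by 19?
6 = 4 + 2 (binary 110). Repeated squaring mod 19: 7^1 ≡ 7; 7^2 ≡ 7² = 49 ≡ 11; 7^4 ≡ 11² = 121 ≡ 7. Multiply: 7^6 = 7^4 × 7^2 ≡ 7 × 11 (mod 19): 7 × 11 = 77 ≡ 1. So 7^6 ≡ 1 (mod 19).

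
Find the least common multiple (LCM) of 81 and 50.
4050

First find GCD(81, 50) using the Euclidean algorithm:
81 = 1 × 50 + 31
50 = 1 × 31 + 19
31 = 1 × 19 + 12
19 = 1 × 12 + 7
12 = 1 × 7 + 5
7 = 1 × 5 + 2
5 = 2 × 2 + 1
2 = 2 × 1 + 0
GCD(81, 50) = 1

LCM formula: LCM(a, b) = (a × b) / GCD(a, b)
LCM(81, 50) = (81 × 50) / 1
LCM(81, 50) = 4050 / 1
LCM(81, 50) = 4050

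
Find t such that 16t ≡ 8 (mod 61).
31

Since gcd(16, 61) = 1 divides 8, a solution exists.
Multiply both sides by the inverse of 16 mod 61:
  16^(-1) mod 61 = 42
  x ≡ 42 × 8 ≡ 336 ≡ 31 (mod 61)
Verification: 16 × 31 = 496 = 8 × 61 + 8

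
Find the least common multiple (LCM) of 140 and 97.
13580

First find GCD(140, 97) using the Euclidean algorithm:
140 = 1 × 97 + 43
97 = 2 × 43 + 11
43 = 3 × 11 + 10
11 = 1 × 10 + 1
10 = 10 × 1 + 0
GCD(140, 97) = 1

LCM formula: LCM(a, b) = (a × b) / GCD(a, b)
LCM(140, 97) = (140 × 97) / 1
LCM(140, 97) = 13580 / 1
LCM(140, 97) = 13580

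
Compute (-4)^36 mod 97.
Using repeated squaring. (-4) ≡ 93 (mod 97). 36 = 32 + 4 (binary 100100). Repeated squaring mod 97: 93^1 ≡ 93; 93^2 ≡ 93² = 8649 ≡ 16; 93^4 ≡ 16² = 256 ≡ 62; 93^8 ≡ 62² = 3844 ≡ 61; 93^16 ≡ 61² = 3721 ≡ 35; 93^32 ≡ 35² = 1225 ≡ 61. Multiply: (-4)^36 ≡ 93^32 × 93^4 ≡ 61 × 62 (mod 97): 61 × 62 = 3782 ≡ 96. So (-4)^36 ≡ 96 (mod 97).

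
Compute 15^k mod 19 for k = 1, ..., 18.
g^1, g^2, ..., g^{18} mod 19: {15, 16, 12, 9, 2, 11, 13, 5, 18, 4, 3, 7, 10, 17, 8, 6, 14, 1}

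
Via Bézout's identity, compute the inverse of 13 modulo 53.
Extended GCD: 13(-4) + 53(1) = 1. So 13^(-1) ≡ 49 ≡ 49 (mod 53). Verify: 13 × 49 = 637 ≡ 1 (mod 53)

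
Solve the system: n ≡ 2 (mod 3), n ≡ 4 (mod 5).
M = 3 × 5 = 15. M₁ = 5, y₁ ≡ 2 (mod 3). M₂ = 3, y₂ ≡ 2 (mod 5). n = 2×5×2 + 4×3×2 ≡ 14 (mod 15)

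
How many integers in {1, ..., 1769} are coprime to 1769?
1680

Prime factorization: 1769 = 29 × 61
Using the formula φ(n) = n × Π(1 - 1/p) for each prime factor p:
φ(1769) = 1769 × (1 - 1/29) × (1 - 1/61)
φ(1769) = 1680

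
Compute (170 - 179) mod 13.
4

(170 - 179) = -9
-9 mod 13 = 4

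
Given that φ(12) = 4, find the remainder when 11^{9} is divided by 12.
By Euler: 11^{4} ≡ 1 (mod 12) since gcd(11, 12) = 1. 9 = 2×4 + 1. So 11^{9} ≡ 11^{1} ≡ 11 (mod 12)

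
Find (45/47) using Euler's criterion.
(45/47) = 45^{23} mod 47 = -1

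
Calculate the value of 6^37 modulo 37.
Using Fermat: 6^{36} ≡ 1 (mod 37). 37 ≡ 1 (mod 36). So 6^{37} ≡ 6^{1} ≡ 6 (mod 37)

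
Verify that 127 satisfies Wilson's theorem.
(126)! mod 127 = 126. Since this equals -1 (mod 127), Wilson confirms 127 is prime.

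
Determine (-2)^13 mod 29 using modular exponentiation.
Using repeated squaring. (-2) ≡ 27 (mod 29). 13 = 8 + 4 + 1 (binary 1101). Repeated squaring mod 29: 27^1 ≡ 27; 27^2 ≡ 27² = 729 ≡ 4; 27^4 ≡ 4² = 16 ≡ 16; 27^8 ≡ 16² = 256 ≡ 24. Multiply: (-2)^13 ≡ 27^8 × 27^4 × 27^1 ≡ 24 × 16 × 27 (mod 29): 24 × 16 = 384 ≡ 7; 7 × 27 = 189 ≡ 15. So (-2)^13 ≡ 15 (mod 29).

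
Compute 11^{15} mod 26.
5

Using successive squaring:
Binary expansion of 15: 1111
Powers of 11 mod 26 (each is the square of the previous):
  11^1 ≡ 11 (mod 26)
  11^2 ≡ 11² = 121 ≡ 17 (mod 26)
  11^4 ≡ 17² = 289 ≡ 3 (mod 26)
  11^8 ≡ 3² = 9 ≡ 9 (mod 26)
15 = 8 + 4 + 2 + 1, so 11^15 = 11^8 × 11^4 × 11^2 × 11^1 ≡ 9 × 3 × 17 × 11 (mod 26)
Multiplying step by step:
  9 × 3 = 27 ≡ 1 (mod 26)
  1 × 17 = 17 ≡ 17 (mod 26)
  17 × 11 = 187 ≡ 5 (mod 26)
Result: 11^15 ≡ 5 (mod 26)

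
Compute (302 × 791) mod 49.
7

(302 × 791) = 238882
238882 mod 49 = 7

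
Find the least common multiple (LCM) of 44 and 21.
924

First find GCD(44, 21) using the Euclidean algorithm:
44 = 2 × 21 + 2
21 = 10 × 2 + 1
2 = 2 × 1 + 0
GCD(44, 21) = 1

LCM formula: LCM(a, b) = (a × b) / GCD(a, b)
LCM(44, 21) = (44 × 21) / 1
LCM(44, 21) = 924 / 1
LCM(44, 21) = 924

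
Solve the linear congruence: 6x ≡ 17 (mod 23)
22

Since gcd(6, 23) = 1 divides 17, a solution exists.
Multiply both sides by the inverse of 6 mod 23:
  6^(-1) mod 23 = 4
  x ≡ 4 × 17 ≡ 68 ≡ 22 (mod 23)
Verification: 6 × 22 = 132 = 5 × 23 + 17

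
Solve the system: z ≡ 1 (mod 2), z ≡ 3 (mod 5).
M = 2 × 5 = 10. M₁ = 5, y₁ ≡ 1 (mod 2). M₂ = 2, y₂ ≡ 3 (mod 5). z = 1×5×1 + 3×2×3 ≡ 3 (mod 10)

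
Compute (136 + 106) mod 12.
2

(136 + 106) = 242
242 mod 12 = 2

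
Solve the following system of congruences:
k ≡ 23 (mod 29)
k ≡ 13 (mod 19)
545

Using the Chinese Remainder Theorem:
M = product of moduli = 551
For equation 1: M_1 = 19, 19 ≡ 19 (mod 29), inverse of 19 mod 29 is 26 (check: 19 × 26 = 494 ≡ 1 (mod 29))
For equation 2: M_2 = 29, 29 ≡ 10 (mod 19), inverse of 29 mod 19 is 2 (check: 10 × 2 = 20 ≡ 1 (mod 19))
Combine: k ≡ Σ r_i×M_i×(M_i⁻¹ mod m_i) = 23×19×26 + 13×29×2 = 11362 + 754 = 12116
12116 mod 551 = 545
k ≡ 545 (mod 551)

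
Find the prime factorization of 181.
181

Divide by primes starting from smallest:
181 ÷ 181 = 1

181 = 181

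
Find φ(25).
20

Prime factorization: 25 = 5^2
Using the formula φ(n) = n × Π(1 - 1/p) for each prime factor p:
φ(25) = 25 × (1 - 1/5)
φ(25) = 20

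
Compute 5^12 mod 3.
Using Fermat: 5^{2} ≡ 1 (mod 3). 12 ≡ 0 (mod 2). So 5^{12} ≡ 5^{0} ≡ 1 (mod 3)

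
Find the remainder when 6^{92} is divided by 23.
By Fermat: 6^{22} ≡ 1 (mod 23). 92 = 4×22 + 4. So 6^{92} ≡ 6^{4} ≡ 8 (mod 23)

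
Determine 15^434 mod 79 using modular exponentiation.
Using Fermat: 15^{78} ≡ 1 (mod 79). 434 ≡ 44 (mod 78). So 15^{434} ≡ 15^{44} ≡ 52 (mod 79)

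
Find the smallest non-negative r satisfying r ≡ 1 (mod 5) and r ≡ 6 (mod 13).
M = 5 × 13 = 65. M₁ = 13, y₁ ≡ 2 (mod 5). M₂ = 5, y₂ ≡ 8 (mod 13). r = 1×13×2 + 6×5×8 ≡ 6 (mod 65)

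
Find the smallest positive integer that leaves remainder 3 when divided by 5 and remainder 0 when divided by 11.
M = 5 × 11 = 55. M₁ = 11, y₁ ≡ 1 (mod 5). M₂ = 5, y₂ ≡ 9 (mod 11). m = 3×11×1 + 0×5×9 ≡ 33 (mod 55). The smallest positive such number is 33.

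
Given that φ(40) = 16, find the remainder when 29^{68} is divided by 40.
By Euler: 29^{16} ≡ 1 (mod 40) since gcd(29, 40) = 1. 68 = 4×16 + 4. So 29^{68} ≡ 29^{4} ≡ 1 (mod 40)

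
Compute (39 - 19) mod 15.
5

(39 - 19) = 20
20 mod 15 = 5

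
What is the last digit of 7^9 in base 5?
7 ≡ 2 (mod 5). 9 = 8 + 1 (binary 1001). Repeated squaring mod 5: 2^1 ≡ 2; 2^2 ≡ 2² = 4 ≡ 4; 2^4 ≡ 4² = 16 ≡ 1; 2^8 ≡ 1² = 1 ≡ 1. Multiply: 7^9 ≡ 2^8 × 2^1 ≡ 1 × 2 (mod 5): 1 × 2 = 2 ≡ 2. So 7^9 ≡ 2 (mod 5).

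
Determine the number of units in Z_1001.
720

Prime factorization: 1001 = 7 × 11 × 13
Using the formula φ(n) = n × Π(1 - 1/p) for each prime factor p:
φ(1001) = 1001 × (1 - 1/7) × (1 - 1/11) × (1 - 1/13)
φ(1001) = 720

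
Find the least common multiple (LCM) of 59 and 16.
944

First find GCD(59, 16) using the Euclidean algorithm:
59 = 3 × 16 + 11
16 = 1 × 11 + 5
11 = 2 × 5 + 1
5 = 5 × 1 + 0
GCD(59, 16) = 1

LCM formula: LCM(a, b) = (a × b) / GCD(a, b)
LCM(59, 16) = (59 × 16) / 1
LCM(59, 16) = 944 / 1
LCM(59, 16) = 944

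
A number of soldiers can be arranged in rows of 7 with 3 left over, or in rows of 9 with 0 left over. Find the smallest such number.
M = 7 × 9 = 63. M₁ = 9, y₁ ≡ 4 (mod 7). M₂ = 7, y₂ ≡ 4 (mod 9). x = 3×9×4 + 0×7×4 ≡ 45 (mod 63). The smallest positive such number is 45.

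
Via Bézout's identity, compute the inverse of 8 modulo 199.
Extended GCD: 8(25) + 199(-1) = 1. So 8^(-1) ≡ 25 ≡ 25 (mod 199). Verify: 8 × 25 = 200 ≡ 1 (mod 199)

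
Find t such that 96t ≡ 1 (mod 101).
96^(-1) ≡ 20 (mod 101). Verification: 96 × 20 = 1920 ≡ 1 (mod 101)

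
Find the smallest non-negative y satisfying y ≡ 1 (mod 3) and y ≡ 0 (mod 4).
M = 3 × 4 = 12. M₁ = 4, y₁ ≡ 1 (mod 3). M₂ = 3, y₂ ≡ 3 (mod 4). y = 1×4×1 + 0×3×3 ≡ 4 (mod 12)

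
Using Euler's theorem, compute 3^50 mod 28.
By Euler: 3^{12} ≡ 1 (mod 28) since gcd(3, 28) = 1. 50 = 4×12 + 2. So 3^{50} ≡ 3^{2} ≡ 9 (mod 28)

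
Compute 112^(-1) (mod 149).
112^(-1) ≡ 4 (mod 149). Verification: 112 × 4 = 448 ≡ 1 (mod 149)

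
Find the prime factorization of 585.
3^2 × 5 × 13

Divide by primes starting from smallest:
585 ÷ 3 = 195
195 ÷ 3 = 65
65 ÷ 5 = 13
13 ÷ 13 = 1

585 = 3^2 × 5 × 13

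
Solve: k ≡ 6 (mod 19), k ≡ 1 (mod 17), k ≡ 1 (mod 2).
M = 19 × 17 × 2 = 646. M₁ = 34, y₁ ≡ 14 (mod 19). M₂ = 38, y₂ ≡ 13 (mod 17). M₃ = 323, y₃ ≡ 1 (mod 2). k = 6×34×14 + 1×38×13 + 1×323×1 ≡ 443 (mod 646)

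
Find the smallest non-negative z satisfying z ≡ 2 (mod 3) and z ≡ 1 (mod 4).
M = 3 × 4 = 12. M₁ = 4, y₁ ≡ 1 (mod 3). M₂ = 3, y₂ ≡ 3 (mod 4). z = 2×4×1 + 1×3×3 ≡ 5 (mod 12)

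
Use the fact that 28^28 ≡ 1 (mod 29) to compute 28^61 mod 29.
By Fermat: 28^{28} ≡ 1 (mod 29). 61 = 2×28 + 5. So 28^{61} ≡ 28^{5} ≡ 28 (mod 29)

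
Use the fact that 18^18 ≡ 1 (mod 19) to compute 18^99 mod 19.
By Fermat: 18^{18} ≡ 1 (mod 19). 99 = 5×18 + 9. So 18^{99} ≡ 18^{9} ≡ 18 (mod 19)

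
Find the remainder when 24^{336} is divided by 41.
By Fermat: 24^{40} ≡ 1 (mod 41). 336 = 8×40 + 16. So 24^{336} ≡ 24^{16} ≡ 10 (mod 41)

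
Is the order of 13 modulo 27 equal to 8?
No, the actual order is 9, not 8.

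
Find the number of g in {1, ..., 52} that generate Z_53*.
Number of primitive roots mod 53 = φ(52) = 24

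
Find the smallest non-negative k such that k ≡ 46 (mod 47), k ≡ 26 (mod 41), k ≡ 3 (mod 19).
16590

Using the Chinese Remainder Theorem:
M = product of moduli = 36613
For equation 1: M_1 = 779, 779 ≡ 27 (mod 47), inverse of 779 mod 47 is 7 (check: 27 × 7 = 189 ≡ 1 (mod 47))
For equation 2: M_2 = 893, 893 ≡ 32 (mod 41), inverse of 893 mod 41 is 9 (check: 32 × 9 = 288 ≡ 1 (mod 41))
For equation 3: M_3 = 1927, 1927 ≡ 8 (mod 19), inverse of 1927 mod 19 is 12 (check: 8 × 12 = 96 ≡ 1 (mod 19))
Combine: k ≡ Σ r_i×M_i×(M_i⁻¹ mod m_i) = 46×779×7 + 26×893×9 + 3×1927×12 = 250838 + 208962 + 69372 = 529172
529172 mod 36613 = 16590
k ≡ 16590 (mod 36613)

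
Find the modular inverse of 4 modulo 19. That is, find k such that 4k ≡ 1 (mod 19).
5

Using Extended Euclidean Algorithm:
gcd(4, 19) = 1
Bezout coefficients: 4 × 5 + 19 × -1 = 1
So 4 × 5 ≡ 1 (mod 19)
The inverse is 5 mod 19 = 5
Verification: 4 × 5 = 20 = 1 × 19 + 1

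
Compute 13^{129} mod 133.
69

Using successive squaring:
Binary expansion of 129: 10000001
Powers of 13 mod 133 (each is the square of the previous):
  13^1 ≡ 13 (mod 133)
  13^2 ≡ 13² = 169 ≡ 36 (mod 133)
  13^4 ≡ 36² = 1296 ≡ 99 (mod 133)
  13^8 ≡ 99² = 9801 ≡ 92 (mod 133)
  13^16 ≡ 92² = 8464 ≡ 85 (mod 133)
  13^32 ≡ 85² = 7225 ≡ 43 (mod 133)
  13^64 ≡ 43² = 1849 ≡ 120 (mod 133)
  13^128 ≡ 120² = 14400 ≡ 36 (mod 133)
129 = 128 + 1, so 13^129 = 13^128 × 13^1 ≡ 36 × 13 (mod 133)
Multiplying step by step:
  36 × 13 = 468 ≡ 69 (mod 133)
Result: 13^129 ≡ 69 (mod 133)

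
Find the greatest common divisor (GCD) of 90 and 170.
10

Using the Euclidean algorithm:
90 = 0 × 170 + 90
170 = 1 × 90 + 80
90 = 1 × 80 + 10
80 = 8 × 10 + 0

GCD(90, 170) = 10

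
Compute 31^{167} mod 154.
103

Using successive squaring:
Binary expansion of 167: 10100111
Powers of 31 mod 154 (each is the square of the previous):
  31^1 ≡ 31 (mod 154)
  31^2 ≡ 31² = 961 ≡ 37 (mod 154)
  31^4 ≡ 37² = 1369 ≡ 137 (mod 154)
  31^8 ≡ 137² = 18769 ≡ 135 (mod 154)
  31^16 ≡ 135² = 18225 ≡ 53 (mod 154)
  31^32 ≡ 53² = 2809 ≡ 37 (mod 154)
  31^64 ≡ 37² = 1369 ≡ 137 (mod 154)
  31^128 ≡ 137² = 18769 ≡ 135 (mod 154)
167 = 128 + 32 + 4 + 2 + 1, so 31^167 = 31^128 × 31^32 × 31^4 × 31^2 × 31^1 ≡ 135 × 37 × 137 × 37 × 31 (mod 154)
Multiplying step by step:
  135 × 37 = 4995 ≡ 67 (mod 154)
  67 × 137 = 9179 ≡ 93 (mod 154)
  93 × 37 = 3441 ≡ 53 (mod 154)
  53 × 31 = 1643 ≡ 103 (mod 154)
Result: 31^167 ≡ 103 (mod 154)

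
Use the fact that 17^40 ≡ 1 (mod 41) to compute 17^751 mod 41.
By Fermat: 17^{40} ≡ 1 (mod 41). 751 ≡ 31 (mod 40). So 17^{751} ≡ 17^{31} ≡ 30 (mod 41)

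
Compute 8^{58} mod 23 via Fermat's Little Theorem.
6

By Fermat's Little Theorem, a^(p-1) ≡ 1 (mod p) for prime p and gcd(a, p) = 1
Here p = 23, so 8^22 ≡ 1 (mod 23)
We can reduce the exponent: 58 mod 22 = 14
So 8^58 ≡ 8^14 (mod 23)
Computing: 8^14 mod 23 = 6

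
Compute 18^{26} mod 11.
4

Using successive squaring:
Binary expansion of 26: 11010
Powers of 18 mod 11 (each is the square of the previous):
  18^1 ≡ 7 (mod 11)
  18^2 ≡ 7² = 49 ≡ 5 (mod 11)
  18^4 ≡ 5² = 25 ≡ 3 (mod 11)
  18^8 ≡ 3² = 9 ≡ 9 (mod 11)
  18^16 ≡ 9² = 81 ≡ 4 (mod 11)
26 = 16 + 8 + 2, so 18^26 = 18^16 × 18^8 × 18^2 ≡ 4 × 9 × 5 (mod 11)
Multiplying step by step:
  4 × 9 = 36 ≡ 3 (mod 11)
  3 × 5 = 15 ≡ 4 (mod 11)
Result: 18^26 ≡ 4 (mod 11)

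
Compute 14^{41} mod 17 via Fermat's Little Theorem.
3

By Fermat's Little Theorem, a^(p-1) ≡ 1 (mod p) for prime p and gcd(a, p) = 1
Here p = 17, so 14^16 ≡ 1 (mod 17)
We can reduce the exponent: 41 mod 16 = 9
So 14^41 ≡ 14^9 (mod 17)
Computing: 14^9 mod 17 = 3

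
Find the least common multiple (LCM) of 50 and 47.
2350

First find GCD(50, 47) using the Euclidean algorithm:
50 = 1 × 47 + 3
47 = 15 × 3 + 2
3 = 1 × 2 + 1
2 = 2 × 1 + 0
GCD(50, 47) = 1

LCM formula: LCM(a, b) = (a × b) / GCD(a, b)
LCM(50, 47) = (50 × 47) / 1
LCM(50, 47) = 2350 / 1
LCM(50, 47) = 2350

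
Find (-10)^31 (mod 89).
Using repeated squaring. (-10) ≡ 79 (mod 89). 31 = 16 + 8 + 4 + 2 + 1 (binary 11111). Repeated squaring mod 89: 79^1 ≡ 79; 79^2 ≡ 79² = 6241 ≡ 11; 79^4 ≡ 11² = 121 ≡ 32; 79^8 ≡ 32² = 1024 ≡ 45; 79^16 ≡ 45² = 2025 ≡ 67. Multiply: (-10)^31 ≡ 79^16 × 79^8 × 79^4 × 79^2 × 79^1 ≡ 67 × 45 × 32 × 11 × 79 (mod 89): 67 × 45 = 3015 ≡ 78; 78 × 32 = 2496 ≡ 4; 4 × 11 = 44 ≡ 44; 44 × 79 = 3476 ≡ 5. So (-10)^31 ≡ 5 (mod 89).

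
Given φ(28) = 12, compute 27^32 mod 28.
By Euler: 27^{12} ≡ 1 (mod 28) since gcd(27, 28) = 1. 32 = 2×12 + 8. So 27^{32} ≡ 27^{8} ≡ 1 (mod 28)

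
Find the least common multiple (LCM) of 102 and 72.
1224

First find GCD(102, 72) using the Euclidean algorithm:
102 = 1 × 72 + 30
72 = 2 × 30 + 12
30 = 2 × 12 + 6
12 = 2 × 6 + 0
GCD(102, 72) = 6

LCM formula: LCM(a, b) = (a × b) / GCD(a, b)
LCM(102, 72) = (102 × 72) / 6
LCM(102, 72) = 7344 / 6
LCM(102, 72) = 1224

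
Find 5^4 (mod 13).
4 = 4 (binary 100). Repeated squaring mod 13: 5^1 ≡ 5; 5^2 ≡ 5² = 25 ≡ 12; 5^4 ≡ 12² = 144 ≡ 1. So 5^4 ≡ 1 (mod 13).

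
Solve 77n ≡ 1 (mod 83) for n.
69

Using Extended Euclidean Algorithm:
gcd(77, 83) = 1
Bezout coefficients: 77 × -14 + 83 × 13 = 1
So 77 × -14 ≡ 1 (mod 83)
The inverse is -14 mod 83 = 69
Verification: 77 × 69 = 5313 = 64 × 83 + 1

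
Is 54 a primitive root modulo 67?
p - 1 = 66 has prime divisors 2, 3, 11. Check 54^(66/q) mod 67 for each: 54^(66/2) = 54^33 ≡ 1, 54^(66/3) = 54^22 ≡ 37, 54^(66/11) = 54^6 ≡ 62 (mod 67). Since 54^33 ≡ 1 (mod 67), the order of 54 divides 33 (in fact the order is 33) ≠ 66, so it is not a primitive root.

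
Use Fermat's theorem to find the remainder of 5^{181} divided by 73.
68

By Fermat's Little Theorem, a^(p-1) ≡ 1 (mod p) for prime p and gcd(a, p) = 1
Here p = 73, so 5^72 ≡ 1 (mod 73)
We can reduce the exponent: 181 mod 72 = 37
So 5^181 ≡ 5^37 (mod 73)
Computing: 5^37 mod 73 = 68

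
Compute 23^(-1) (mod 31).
27

Using Extended Euclidean Algorithm:
gcd(23, 31) = 1
Bezout coefficients: 23 × -4 + 31 × 3 = 1
So 23 × -4 ≡ 1 (mod 31)
The inverse is -4 mod 31 = 27
Verification: 23 × 27 = 621 = 20 × 31 + 1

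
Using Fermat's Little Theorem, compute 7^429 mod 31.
By Fermat: 7^{30} ≡ 1 (mod 31). 429 ≡ 9 (mod 30). So 7^{429} ≡ 7^{9} ≡ 8 (mod 31)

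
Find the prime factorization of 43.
43

Divide by primes starting from smallest:
43 ÷ 43 = 1

43 = 43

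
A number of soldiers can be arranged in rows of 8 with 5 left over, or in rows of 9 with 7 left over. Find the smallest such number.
M = 8 × 9 = 72. M₁ = 9, y₁ ≡ 1 (mod 8). M₂ = 8, y₂ ≡ 8 (mod 9). y = 5×9×1 + 7×8×8 ≡ 61 (mod 72). The smallest positive such number is 61.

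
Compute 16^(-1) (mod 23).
13

Using Extended Euclidean Algorithm:
gcd(16, 23) = 1
Bezout coefficients: 16 × -10 + 23 × 7 = 1
So 16 × -10 ≡ 1 (mod 23)
The inverse is -10 mod 23 = 13
Verification: 16 × 13 = 208 = 9 × 23 + 1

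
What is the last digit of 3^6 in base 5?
6 = 4 + 2 (binary 110). Repeated squaring mod 5: 3^1 ≡ 3; 3^2 ≡ 3² = 9 ≡ 4; 3^4 ≡ 4² = 16 ≡ 1. Multiply: 3^6 = 3^4 × 3^2 ≡ 1 × 4 (mod 5): 1 × 4 = 4 ≡ 4. So 3^6 ≡ 4 (mod 5).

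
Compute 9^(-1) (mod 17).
9^(-1) ≡ 2 (mod 17). Verification: 9 × 2 = 18 ≡ 1 (mod 17)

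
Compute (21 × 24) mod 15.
9

(21 × 24) = 504
504 mod 15 = 9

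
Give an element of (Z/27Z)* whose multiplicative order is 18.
2 has order 18 mod 27 since 2^{18} ≡ 1 (mod 27) and no smaller power works.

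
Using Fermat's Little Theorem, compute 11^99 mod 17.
By Fermat: 11^{16} ≡ 1 (mod 17). 99 = 6×16 + 3. So 11^{99} ≡ 11^{3} ≡ 5 (mod 17)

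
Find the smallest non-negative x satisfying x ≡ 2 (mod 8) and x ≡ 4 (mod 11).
M = 8 × 11 = 88. M₁ = 11, y₁ ≡ 3 (mod 8). M₂ = 8, y₂ ≡ 7 (mod 11). x = 2×11×3 + 4×8×7 ≡ 26 (mod 88)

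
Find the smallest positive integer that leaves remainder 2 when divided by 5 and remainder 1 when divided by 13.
M = 5 × 13 = 65. M₁ = 13, y₁ ≡ 2 (mod 5). M₂ = 5, y₂ ≡ 8 (mod 13). y = 2×13×2 + 1×5×8 ≡ 27 (mod 65). The smallest positive such number is 27.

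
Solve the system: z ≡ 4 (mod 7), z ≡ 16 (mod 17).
M = 7 × 17 = 119. M₁ = 17, y₁ ≡ 5 (mod 7). M₂ = 7, y₂ ≡ 5 (mod 17). z = 4×17×5 + 16×7×5 ≡ 67 (mod 119)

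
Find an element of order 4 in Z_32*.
7 has order 4 mod 32 since 7^{4} ≡ 1 (mod 32) and no smaller power works.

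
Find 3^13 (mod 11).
Using Fermat: 3^{10} ≡ 1 (mod 11). 13 ≡ 3 (mod 10). So 3^{13} ≡ 3^{3} ≡ 5 (mod 11)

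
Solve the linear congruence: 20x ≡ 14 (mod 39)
28

Since gcd(20, 39) = 1 divides 14, a solution exists.
Multiply both sides by the inverse of 20 mod 39:
  20^(-1) mod 39 = 2
  x ≡ 2 × 14 ≡ 28 ≡ 28 (mod 39)
Verification: 20 × 28 = 560 = 14 × 39 + 14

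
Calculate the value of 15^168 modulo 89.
Using Fermat: 15^{88} ≡ 1 (mod 89). 168 ≡ 80 (mod 88). So 15^{168} ≡ 15^{80} ≡ 8 (mod 89)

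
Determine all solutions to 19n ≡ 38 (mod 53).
2

Since gcd(19, 53) = 1 divides 38, a solution exists.
Multiply both sides by the inverse of 19 mod 53:
  19^(-1) mod 53 = 14
  x ≡ 14 × 38 ≡ 532 ≡ 2 (mod 53)
Verification: 19 × 2 = 38 = 0 × 53 + 38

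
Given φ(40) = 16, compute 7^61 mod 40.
By Euler: 7^{16} ≡ 1 (mod 40) since gcd(7, 40) = 1. 61 = 3×16 + 13. So 7^{61} ≡ 7^{13} ≡ 7 (mod 40)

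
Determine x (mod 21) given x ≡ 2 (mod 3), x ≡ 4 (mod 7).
11

Using the Chinese Remainder Theorem:
M = product of moduli = 21
For equation 1: M_1 = 7, 7 ≡ 1 (mod 3), inverse of 7 mod 3 is 1 (check: 1 × 1 = 1 ≡ 1 (mod 3))
For equation 2: M_2 = 3, 3 ≡ 3 (mod 7), inverse of 3 mod 7 is 5 (check: 3 × 5 = 15 ≡ 1 (mod 7))
Combine: x ≡ Σ r_i×M_i×(M_i⁻¹ mod m_i) = 2×7×1 + 4×3×5 = 14 + 60 = 74
74 mod 21 = 11
x ≡ 11 (mod 21)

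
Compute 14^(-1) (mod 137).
14^(-1) ≡ 49 (mod 137). Verification: 14 × 49 = 686 ≡ 1 (mod 137)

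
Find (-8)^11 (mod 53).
Using repeated squaring. (-8) ≡ 45 (mod 53). 11 = 8 + 2 + 1 (binary 1011). Repeated squaring mod 53: 45^1 ≡ 45; 45^2 ≡ 45² = 2025 ≡ 11; 45^4 ≡ 11² = 121 ≡ 15; 45^8 ≡ 15² = 225 ≡ 13. Multiply: (-8)^11 ≡ 45^8 × 45^2 × 45^1 ≡ 13 × 11 × 45 (mod 53): 13 × 11 = 143 ≡ 37; 37 × 45 = 1665 ≡ 22. So (-8)^11 ≡ 22 (mod 53).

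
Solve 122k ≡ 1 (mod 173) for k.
122^(-1) ≡ 78 (mod 173). Verification: 122 × 78 = 9516 ≡ 1 (mod 173)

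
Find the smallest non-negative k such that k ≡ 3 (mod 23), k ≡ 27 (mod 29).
578

Using the Chinese Remainder Theorem:
M = product of moduli = 667
For equation 1: M_1 = 29, 29 ≡ 6 (mod 23), inverse of 29 mod 23 is 4 (check: 6 × 4 = 24 ≡ 1 (mod 23))
For equation 2: M_2 = 23, 23 ≡ 23 (mod 29), inverse of 23 mod 29 is 24 (check: 23 × 24 = 552 ≡ 1 (mod 29))
Combine: k ≡ Σ r_i×M_i×(M_i⁻¹ mod m_i) = 3×29×4 + 27×23×24 = 348 + 14904 = 15252
15252 mod 667 = 578
k ≡ 578 (mod 667)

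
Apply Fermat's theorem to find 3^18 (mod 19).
By Fermat's Little Theorem, 3^{18} ≡ 1 (mod 19) since 19 is prime and gcd(3, 19) = 1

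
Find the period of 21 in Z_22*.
Powers of 21 mod 22: 21^1≡21, 21^2≡1. Order = 2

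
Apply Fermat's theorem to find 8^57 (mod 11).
By Fermat: 8^{10} ≡ 1 (mod 11). 57 = 5×10 + 7. So 8^{57} ≡ 8^{7} ≡ 2 (mod 11)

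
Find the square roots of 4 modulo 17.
The square roots of 4 mod 17 are 2 and 15. Verify: 2² = 4 ≡ 4 (mod 17)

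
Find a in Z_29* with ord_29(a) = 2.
28 has order 2 mod 29 since 28^{2} ≡ 1 (mod 29) and no smaller power works.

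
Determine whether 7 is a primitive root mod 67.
p - 1 = 66 has prime divisors 2, 3, 11. Check 7^(66/q) mod 67 for each: 7^(66/2) = 7^33 ≡ 66, 7^(66/3) = 7^22 ≡ 29, 7^(66/11) = 7^6 ≡ 64 (mod 67). None of these is 1, so 7 has order 66 = φ(67), so it is a primitive root mod 67.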